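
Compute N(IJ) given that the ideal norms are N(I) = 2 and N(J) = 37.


N(IJ) = N(I) * N(J)
= 2 * 37
= 74

74


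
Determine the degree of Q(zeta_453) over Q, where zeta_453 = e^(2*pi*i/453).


The degree equals Euler's totient phi(453).
453 = 3 * 151
phi(453) = 300

300


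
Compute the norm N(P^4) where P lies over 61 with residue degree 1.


N(P^a) = p^(a*f)
= 61^(4*1)
= 61^4
= 13845841

13845841


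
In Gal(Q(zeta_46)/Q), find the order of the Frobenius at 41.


The Frobenius at p in Gal(Q(zeta_n)/Q) = (Z/nZ)* is the class of p, so its order is ord_46(41), the smallest k >= 1 with 41^k = 1 mod 46.
n = 46 = 2 * 23, phi(46) = 22; the order divides phi(n).
Divisors of 22: 1, 2, 11, 22
Repeated squaring mod 46: 41^1 = 41, 41^2 = 25, 41^4 = 27, 41^8 = 39, 41^16 = 3
Test divisors in increasing order:
  k=1: 41^1 = 41 mod 46
  k=2: 41^2 = 25 mod 46
  k=11: 41^11 = 39 * 25 * 41 = 1 mod 46  <- first divisor giving 1
Order = 11

11


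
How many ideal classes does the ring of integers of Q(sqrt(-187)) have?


K = Q(sqrt(-187)). d mod 4 = 1, so D = disc(K) = d = -187
h(K) equals the number of primitive reduced positive-definite forms (a, b, c) = a*x^2 + b*x*y + c*y^2 with b^2 - 4ac = D,
where reduced means |b| <= a <= c, with b >= 0 whenever |b| = a or a = c, and primitive means gcd(a, b, c) = 1.
Reduced forces 3a^2 <= |D| = 187, so 1 <= a <= 7; b must have the parity of D, and c = (b^2 - D)/(4a) must be an integer >= a.
Enumerate a = 1..7, b in [-a, a]:
  a=1: (1, 1, 47)  [1]
  a=2..6: none
  a=7: (7, 3, 7)  [1]
Total reduced forms: 1 + 1 = 2
h = 2

2


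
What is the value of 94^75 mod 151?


p = 151 is prime and the exponent is (p-1)/2 = 75, so by Euler's criterion 94^75 = (94/151) = +1 or -1 mod 151.
Compute by square-and-multiply:
  75 = 64 + 8 + 2 + 1 (binary 1001011)
  Repeated squaring mod 151: 94^1 = 94, 94^2 = 78, 94^4 = 44, 94^8 = 124, 94^16 = 125, 94^32 = 72, 94^64 = 50
  94^75 = 94^64 * 94^8 * 94^2 * 94^1 = 50 * 124 * 78 * 94 mod 151
    50 * 124 = 6200 = 9 mod 151
    9 * 78 = 702 = 98 mod 151
    98 * 94 = 9212 = 1 mod 151
  94^75 = 1 mod 151
Result 1: 94 is a quadratic residue mod 151.
94^75 mod 151 = 1

1


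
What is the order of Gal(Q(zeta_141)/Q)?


|Gal(Q(zeta_141)/Q)| = phi(141)
= 92

92


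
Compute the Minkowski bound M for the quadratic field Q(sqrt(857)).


d = 857, d mod 4 = 1, so disc(K) = d = 857; |disc(K)| = 857
Real quadratic field, so n = 2, s = r2 = 0, r1 = 2
M = (n!/n^n) * (4/pi)^s * sqrt(|disc(K)|) = (2!/2^2) * (4/pi)^0 * sqrt(857)
= 0.5 * 1.000000 * 29.274562
= 14.6373

14.6373


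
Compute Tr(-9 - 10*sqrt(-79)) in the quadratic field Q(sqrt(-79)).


Tr(a + b*sqrt(d)) = (a + b*sqrt(d)) + (a - b*sqrt(d)) = 2a
= 2 * (-9)
= -18

-18


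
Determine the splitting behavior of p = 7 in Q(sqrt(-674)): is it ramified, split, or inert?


K = Q(sqrt(-674)). Since d mod 4 = 2, disc(K) = -2696.
Check p | disc: -2696 mod 7 = 6.
p does not divide disc. Compute Legendre symbol (d/p):
5^((7-1)/2) mod 7 = -1
(d/p) = -1, so p is inert: (p) stays prime with e=1, f=2, g=1.
Therefore p is inert.

inert


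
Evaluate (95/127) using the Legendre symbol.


p = 127 is prime, so compute (95/127) with the reciprocity algorithm (Jacobi-symbol steps: pull out 2s via (2/n), flip via reciprocity, reduce):
  reciprocity: (95/127) -> -(127/95)
  reduce: (32/95)
  pull out 2: (2/95) = +1  (since 95 mod 8 = 7)
  pull out 2: (2/95) = +1  (since 95 mod 8 = 7)
  pull out 2: (2/95) = +1  (since 95 mod 8 = 7)
  pull out 2: (2/95) = +1  (since 95 mod 8 = 7)
  pull out 2: (2/95) = +1  (since 95 mod 8 = 7)
  (1/95) = 1
Product of signs = -1
(95/127) = -1

-1


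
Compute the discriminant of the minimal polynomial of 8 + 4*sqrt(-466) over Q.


The element 8 + 4*sqrt(-466) has minimal polynomial:
x^2 - 16*x + 7520
Discriminant = (-16)^2 - 4*(7520)
= 256 - 30080
= -29824

-29824


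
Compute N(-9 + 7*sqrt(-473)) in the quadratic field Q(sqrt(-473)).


N(a + b*sqrt(d)) = a^2 - d*b^2
= (-9)^2 - (-473)*(7)^2
= 81 + 23177
= 23258

23258


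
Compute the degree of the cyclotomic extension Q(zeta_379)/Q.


The degree equals Euler's totient phi(379).
379 = 379
phi(379) = 378

378


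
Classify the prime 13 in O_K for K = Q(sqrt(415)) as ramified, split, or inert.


K = Q(sqrt(415)). Since d mod 4 = 3, disc(K) = 1660.
Check p | disc: 1660 mod 13 = 9.
p does not divide disc. Compute Legendre symbol (d/p):
12^((13-1)/2) mod 13 = 1
(d/p) = 1, so p splits: (p) = P*P' with e=1, f=1, g=2.
Therefore p is split.

split


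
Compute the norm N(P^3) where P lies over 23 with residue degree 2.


N(P^a) = p^(a*f)
= 23^(3*2)
= 23^6
= 148035889

148035889


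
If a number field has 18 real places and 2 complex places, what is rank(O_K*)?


By Dirichlet's unit theorem:
rank = r1 + r2 - 1
= 18 + 2 - 1
= 19

19


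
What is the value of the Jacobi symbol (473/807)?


Compute (473/807) via quadratic reciprocity:
  reciprocity: (473/807) -> +(807/473)
  reduce: (334/473)
  pull out 2: (2/473) = +1  (since 473 mod 8 = 1)
  reciprocity: (167/473) -> +(473/167)
  reduce: (139/167)
  reciprocity: (139/167) -> -(167/139)
  reduce: (28/139)
  pull out 2: (2/139) = -1  (since 139 mod 8 = 3)
  pull out 2: (2/139) = -1  (since 139 mod 8 = 3)
  reciprocity: (7/139) -> -(139/7)
  reduce: (6/7)
  pull out 2: (2/7) = +1  (since 7 mod 8 = 7)
  reciprocity: (3/7) -> -(7/3)
  reduce: (1/3)
  (1/3) = 1
Product of signs = -1

-1


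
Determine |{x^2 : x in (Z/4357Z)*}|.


For prime p, the number of non-zero quadratic residues is (p-1)/2.
= (4357-1)/2
= 2178

2178


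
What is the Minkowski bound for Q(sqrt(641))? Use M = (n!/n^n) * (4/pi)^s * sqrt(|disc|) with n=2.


d = 641, d mod 4 = 1, so disc(K) = d = 641; |disc(K)| = 641
Real quadratic field, so n = 2, s = r2 = 0, r1 = 2
M = (n!/n^n) * (4/pi)^s * sqrt(|disc(K)|) = (2!/2^2) * (4/pi)^0 * sqrt(641)
= 0.5 * 1.000000 * 25.317978
= 12.6590

12.6590


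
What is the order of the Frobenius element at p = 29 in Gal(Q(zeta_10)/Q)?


The Frobenius at p in Gal(Q(zeta_n)/Q) = (Z/nZ)* is the class of p, so its order is ord_10(29), the smallest k >= 1 with 29^k = 1 mod 10.
n = 10 = 2 * 5, phi(10) = 4; the order divides phi(n).
Divisors of 4: 1, 2, 4
Repeated squaring mod 10: 29^1 = 9, 29^2 = 1, 29^4 = 1
Test divisors in increasing order:
  k=1: 29^1 = 9 mod 10
  k=2: 29^2 = 1 mod 10  <- first divisor giving 1
Order = 2

2


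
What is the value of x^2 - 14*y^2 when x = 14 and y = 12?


x^2 - d*y^2
= 14^2 - 14*12^2
= 196 - 2016
= -1820

-1820


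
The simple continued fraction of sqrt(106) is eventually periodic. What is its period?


Run the CF algorithm for sqrt(106).
a_0 = floor(sqrt(106)) = 10; set m_0=0, q_0=1.
Recurrence: m' = q*a - m,  q' = (d - m'^2)/q,  a' = floor((a_0 + m')/q').
  step 1: m=10, q=6, a=3
  step 2: m=8, q=7, a=2
  step 3: m=6, q=10, a=1
  step 4: m=4, q=9, a=1
  step 5: m=5, q=9, a=1
  step 6: m=4, q=10, a=1
  step 7: m=6, q=7, a=2
  step 8: m=8, q=6, a=3
  step 9: m=10, q=1, a=20
a_9 = 2*a_0 = 20, so the period closes here.
sqrt(106) = [10; 3, 2, 1, 1, 1, 1, 2, 3, 20]
Period length = 9

9


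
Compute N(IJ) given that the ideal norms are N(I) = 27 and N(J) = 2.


N(IJ) = N(I) * N(J)
= 27 * 2
= 54

54


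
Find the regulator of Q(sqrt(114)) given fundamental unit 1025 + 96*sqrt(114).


epsilon = 1025 + 96*sqrt(114)
= 2049.9995
R = ln(2049.9995)
= 7.6256

7.6256


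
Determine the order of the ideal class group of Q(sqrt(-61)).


K = Q(sqrt(-61)). d mod 4 = 3, so D = disc(K) = 4d = -244
h(K) equals the number of primitive reduced positive-definite forms (a, b, c) = a*x^2 + b*x*y + c*y^2 with b^2 - 4ac = D,
where reduced means |b| <= a <= c, with b >= 0 whenever |b| = a or a = c, and primitive means gcd(a, b, c) = 1.
Reduced forces 3a^2 <= |D| = 244, so 1 <= a <= 9; b must have the parity of D, and c = (b^2 - D)/(4a) must be an integer >= a.
Enumerate a = 1..9, b in [-a, a]:
  a=1: (1, 0, 61)  [1]
  a=2: (2, 2, 31)  [1]
  a=3..4: none
  a=5: (5, -4, 13), (5, 4, 13)  [2]
  a=6: none
  a=7: (7, -6, 10), (7, 6, 10)  [2]
  a=8..9: none
Total reduced forms: 1 + 1 + 2 + 2 = 6
h = 6

6


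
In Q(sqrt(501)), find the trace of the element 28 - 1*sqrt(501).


Tr(a + b*sqrt(d)) = (a + b*sqrt(d)) + (a - b*sqrt(d)) = 2a
= 2 * (28)
= 56

56


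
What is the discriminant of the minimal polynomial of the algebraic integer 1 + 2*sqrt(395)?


The element 1 + 2*sqrt(395) has minimal polynomial:
x^2 - 2*x - 1579
Discriminant = (-2)^2 - 4*(-1579)
= 4 + 6316
= 6320

6320


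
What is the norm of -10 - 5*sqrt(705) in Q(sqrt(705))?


N(a + b*sqrt(d)) = a^2 - d*b^2
= (-10)^2 - (705)*(-5)^2
= 100 - 17625
= -17525

-17525


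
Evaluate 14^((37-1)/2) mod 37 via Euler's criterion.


p = 37 is prime and the exponent is (p-1)/2 = 18, so by Euler's criterion 14^18 = (14/37) = +1 or -1 mod 37.
Compute by square-and-multiply:
  18 = 16 + 2 (binary 10010)
  Repeated squaring mod 37: 14^1 = 14, 14^2 = 11, 14^4 = 10, 14^8 = 26, 14^16 = 10
  14^18 = 14^16 * 14^2 = 10 * 11 mod 37
    10 * 11 = 110 = 36 mod 37
  14^18 = 36 mod 37
Result 36 = p - 1 = -1 mod 37: 14 is a quadratic non-residue mod 37. As a residue in [0, p-1] the value is 36.
14^18 mod 37 = 36

36


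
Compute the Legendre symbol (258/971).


p = 971 is prime, so compute (258/971) with the reciprocity algorithm (Jacobi-symbol steps: pull out 2s via (2/n), flip via reciprocity, reduce):
  pull out 2: (2/971) = -1  (since 971 mod 8 = 3)
  reciprocity: (129/971) -> +(971/129)
  reduce: (68/129)
  pull out 2: (2/129) = +1  (since 129 mod 8 = 1)
  pull out 2: (2/129) = +1  (since 129 mod 8 = 1)
  reciprocity: (17/129) -> +(129/17)
  reduce: (10/17)
  pull out 2: (2/17) = +1  (since 17 mod 8 = 1)
  reciprocity: (5/17) -> +(17/5)
  reduce: (2/5)
  pull out 2: (2/5) = -1  (since 5 mod 8 = 5)
  (1/5) = 1
Product of signs = 1
(258/971) = 1

1


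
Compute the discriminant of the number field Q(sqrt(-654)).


For K = Q(sqrt(d)) with d squarefree: disc(K) = d if d = 1 mod 4, and disc(K) = 4d if d = 2 or 3 mod 4.
Here d = -654, and d mod 4 = 2.
d = 2 mod 4, not 1 (O_K = Z[sqrt(d)]), so disc(K) = 4d = 4 * (-654) = -2616

-2616


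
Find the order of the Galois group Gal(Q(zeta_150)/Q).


|Gal(Q(zeta_150)/Q)| = phi(150)
= 40

40


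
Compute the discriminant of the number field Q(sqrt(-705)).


For K = Q(sqrt(d)) with d squarefree: disc(K) = d if d = 1 mod 4, and disc(K) = 4d if d = 2 or 3 mod 4.
Here d = -705, and d mod 4 = 3.
d = 3 mod 4, not 1 (O_K = Z[sqrt(d)]), so disc(K) = 4d = 4 * (-705) = -2820

-2820


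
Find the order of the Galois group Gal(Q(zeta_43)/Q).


|Gal(Q(zeta_43)/Q)| = phi(43)
= 42

42


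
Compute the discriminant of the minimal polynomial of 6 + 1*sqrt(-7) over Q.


The element 6 + 1*sqrt(-7) has minimal polynomial:
x^2 - 12*x + 43
Discriminant = (-12)^2 - 4*(43)
= 144 - 172
= -28

-28


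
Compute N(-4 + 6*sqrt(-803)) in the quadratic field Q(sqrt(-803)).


N(a + b*sqrt(d)) = a^2 - d*b^2
= (-4)^2 - (-803)*(6)^2
= 16 + 28908
= 28924

28924


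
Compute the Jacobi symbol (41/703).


Compute (41/703) via quadratic reciprocity:
  reciprocity: (41/703) -> +(703/41)
  reduce: (6/41)
  pull out 2: (2/41) = +1  (since 41 mod 8 = 1)
  reciprocity: (3/41) -> +(41/3)
  reduce: (2/3)
  pull out 2: (2/3) = -1  (since 3 mod 8 = 3)
  (1/3) = 1
Product of signs = -1

-1


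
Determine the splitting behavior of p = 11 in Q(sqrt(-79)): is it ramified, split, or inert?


K = Q(sqrt(-79)). Since d mod 4 = 1, disc(K) = -79.
Check p | disc: -79 mod 11 = 9.
p does not divide disc. Compute Legendre symbol (d/p):
9^((11-1)/2) mod 11 = 1
(d/p) = 1, so p splits: (p) = P*P' with e=1, f=1, g=2.
Therefore p is split.

split


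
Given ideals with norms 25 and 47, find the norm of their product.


N(IJ) = N(I) * N(J)
= 25 * 47
= 1175

1175


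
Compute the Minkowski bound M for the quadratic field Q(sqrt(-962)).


d = -962, d mod 4 = 2, so disc(K) = 4d = -3848; |disc(K)| = 3848
Imaginary quadratic field, so n = 2, s = r2 = 1, r1 = 0
M = (n!/n^n) * (4/pi)^s * sqrt(|disc(K)|) = (2!/2^2) * (4/pi)^1 * sqrt(3848)
= 0.5 * 1.273240 * 62.032250
= 39.4910

39.4910


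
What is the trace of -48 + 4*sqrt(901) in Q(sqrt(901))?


Tr(a + b*sqrt(d)) = (a + b*sqrt(d)) + (a - b*sqrt(d)) = 2a
= 2 * (-48)
= -96

-96


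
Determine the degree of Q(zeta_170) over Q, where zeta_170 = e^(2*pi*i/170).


The degree equals Euler's totient phi(170).
170 = 2 * 5 * 17
phi(170) = 64

64


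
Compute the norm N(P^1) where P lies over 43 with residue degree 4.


N(P^a) = p^(a*f)
= 43^(1*4)
= 43^4
= 3418801

3418801


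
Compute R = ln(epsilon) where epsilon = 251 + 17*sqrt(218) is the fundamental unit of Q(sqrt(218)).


epsilon = 251 + 17*sqrt(218)
= 502.0020
R = ln(502.0020)
= 6.2186

6.2186


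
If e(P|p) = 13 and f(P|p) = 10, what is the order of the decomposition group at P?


|D_P| = e * f
= 13 * 10
= 130

130


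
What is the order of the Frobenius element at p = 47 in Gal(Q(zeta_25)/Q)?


The Frobenius at p in Gal(Q(zeta_n)/Q) = (Z/nZ)* is the class of p, so its order is ord_25(47), the smallest k >= 1 with 47^k = 1 mod 25.
n = 25 = 5^2, phi(25) = 20; the order divides phi(n).
Divisors of 20: 1, 2, 4, 5, 10, 20
Repeated squaring mod 25: 47^1 = 22, 47^2 = 9, 47^4 = 6, 47^8 = 11, 47^16 = 21
Test divisors in increasing order:
  k=1: 47^1 = 22 mod 25
  k=2: 47^2 = 9 mod 25
  k=4: 47^4 = 6 mod 25
  k=5: 47^5 = 6 * 22 = 7 mod 25
  k=10: 47^10 = 11 * 9 = 24 mod 25
  k=20: 47^20 = 21 * 6 = 1 mod 25  <- first divisor giving 1
Order = 20

20


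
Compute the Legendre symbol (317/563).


p = 563 is prime, so compute (317/563) with the reciprocity algorithm (Jacobi-symbol steps: pull out 2s via (2/n), flip via reciprocity, reduce):
  reciprocity: (317/563) -> +(563/317)
  reduce: (246/317)
  pull out 2: (2/317) = -1  (since 317 mod 8 = 5)
  reciprocity: (123/317) -> +(317/123)
  reduce: (71/123)
  reciprocity: (71/123) -> -(123/71)
  reduce: (52/71)
  pull out 2: (2/71) = +1  (since 71 mod 8 = 7)
  pull out 2: (2/71) = +1  (since 71 mod 8 = 7)
  reciprocity: (13/71) -> +(71/13)
  reduce: (6/13)
  pull out 2: (2/13) = -1  (since 13 mod 8 = 5)
  reciprocity: (3/13) -> +(13/3)
  reduce: (1/3)
  (1/3) = 1
Product of signs = -1
(317/563) = -1

-1


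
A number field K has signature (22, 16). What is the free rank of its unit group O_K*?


By Dirichlet's unit theorem:
rank = r1 + r2 - 1
= 22 + 16 - 1
= 37

37


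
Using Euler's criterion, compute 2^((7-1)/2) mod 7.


p = 7 is prime and the exponent is (p-1)/2 = 3, so by Euler's criterion 2^3 = (2/7) = +1 or -1 mod 7.
Compute by square-and-multiply:
  3 = 2 + 1 (binary 11)
  Repeated squaring mod 7: 2^1 = 2, 2^2 = 4
  2^3 = 2^2 * 2^1 = 4 * 2 mod 7
    4 * 2 = 8 = 1 mod 7
  2^3 = 1 mod 7
Result 1: 2 is a quadratic residue mod 7.
2^3 mod 7 = 1

1


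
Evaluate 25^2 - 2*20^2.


x^2 - d*y^2
= 25^2 - 2*20^2
= 625 - 800
= -175

-175


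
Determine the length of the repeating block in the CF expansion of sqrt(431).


Run the CF algorithm for sqrt(431).
a_0 = floor(sqrt(431)) = 20; set m_0=0, q_0=1.
Recurrence: m' = q*a - m,  q' = (d - m'^2)/q,  a' = floor((a_0 + m')/q').
  step 1: m=20, q=31, a=1
  step 2: m=11, q=10, a=3
  step 3: m=19, q=7, a=5
  step 4: m=16, q=25, a=1
  step 5: m=9, q=14, a=2
  step 6: m=19, q=5, a=7
  step 7: m=16, q=35, a=1
  step 8: m=19, q=2, a=19
  step 9: m=19, q=35, a=1
  step 10: m=16, q=5, a=7
  step 11: m=19, q=14, a=2
  step 12: m=9, q=25, a=1
  step 13: m=16, q=7, a=5
  step 14: m=19, q=10, a=3
  step 15: m=11, q=31, a=1
  step 16: m=20, q=1, a=40
a_16 = 2*a_0 = 40, so the period closes here.
sqrt(431) = [20; 1, 3, 5, 1, 2, 7, 1, 19, 1, 7, 2, 1, 5, 3, 1, 40]
Period length = 16

16


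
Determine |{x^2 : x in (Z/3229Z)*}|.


For prime p, the number of non-zero quadratic residues is (p-1)/2.
= (3229-1)/2
= 1614

1614


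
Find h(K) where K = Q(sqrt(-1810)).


K = Q(sqrt(-1810)). d mod 4 = 2, so D = disc(K) = 4d = -7240
h(K) equals the number of primitive reduced positive-definite forms (a, b, c) = a*x^2 + b*x*y + c*y^2 with b^2 - 4ac = D,
where reduced means |b| <= a <= c, with b >= 0 whenever |b| = a or a = c, and primitive means gcd(a, b, c) = 1.
Reduced forces 3a^2 <= |D| = 7240, so 1 <= a <= 49; b must have the parity of D, and c = (b^2 - D)/(4a) must be an integer >= a.
Enumerate a = 1..49, b in [-a, a]:
  a=1: (1, 0, 1810)  [1]
  a=2: (2, 0, 905)  [1]
  a=3..4: none
  a=5: (5, 0, 362)  [1]
  a=6..9: none
  a=10: (10, 0, 181)  [1]
  a=11: (11, -8, 166), (11, 8, 166)  [2]
  a=12: none
  a=13: (13, -12, 142), (13, 12, 142)  [2]
  a=14..16: none
  a=17: (17, -6, 107), (17, 6, 107)  [2]
  a=18..21: none
  a=22: (22, -8, 83), (22, 8, 83)  [2]
  a=23..25: none
  a=26: (26, -12, 71), (26, 12, 71)  [2]
  a=27..30: none
  a=31: (31, -18, 61), (31, 18, 61)  [2]
  a=32..33: none
  a=34: (34, -28, 59), (34, 28, 59)  [2]
  a=35..36: none
  a=37: (37, -30, 55), (37, 30, 55)  [2]
  a=38..49: none
Total reduced forms: 1 + 1 + 1 + 1 + 2 + 2 + 2 + 2 + 2 + 2 + 2 + 2 = 20
h = 20

20


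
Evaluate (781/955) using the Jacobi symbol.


Compute (781/955) via quadratic reciprocity:
  reciprocity: (781/955) -> +(955/781)
  reduce: (174/781)
  pull out 2: (2/781) = -1  (since 781 mod 8 = 5)
  reciprocity: (87/781) -> +(781/87)
  reduce: (85/87)
  reciprocity: (85/87) -> +(87/85)
  reduce: (2/85)
  pull out 2: (2/85) = -1  (since 85 mod 8 = 5)
  (1/85) = 1
Product of signs = 1

1


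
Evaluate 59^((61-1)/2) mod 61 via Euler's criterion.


p = 61 is prime and the exponent is (p-1)/2 = 30, so by Euler's criterion 59^30 = (59/61) = +1 or -1 mod 61.
Compute by square-and-multiply:
  30 = 16 + 8 + 4 + 2 (binary 11110)
  Repeated squaring mod 61: 59^1 = 59, 59^2 = 4, 59^4 = 16, 59^8 = 12, 59^16 = 22
  59^30 = 59^16 * 59^8 * 59^4 * 59^2 = 22 * 12 * 16 * 4 mod 61
    22 * 12 = 264 = 20 mod 61
    20 * 16 = 320 = 15 mod 61
    15 * 4 = 60 = 60 mod 61
  59^30 = 60 mod 61
Result 60 = p - 1 = -1 mod 61: 59 is a quadratic non-residue mod 61. As a residue in [0, p-1] the value is 60.
59^30 mod 61 = 60

60


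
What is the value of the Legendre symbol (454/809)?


p = 809 is prime, so compute (454/809) with the reciprocity algorithm (Jacobi-symbol steps: pull out 2s via (2/n), flip via reciprocity, reduce):
  pull out 2: (2/809) = +1  (since 809 mod 8 = 1)
  reciprocity: (227/809) -> +(809/227)
  reduce: (128/227)
  pull out 2: (2/227) = -1  (since 227 mod 8 = 3)
  pull out 2: (2/227) = -1  (since 227 mod 8 = 3)
  pull out 2: (2/227) = -1  (since 227 mod 8 = 3)
  pull out 2: (2/227) = -1  (since 227 mod 8 = 3)
  pull out 2: (2/227) = -1  (since 227 mod 8 = 3)
  pull out 2: (2/227) = -1  (since 227 mod 8 = 3)
  pull out 2: (2/227) = -1  (since 227 mod 8 = 3)
  (1/227) = 1
Product of signs = -1
(454/809) = -1

-1


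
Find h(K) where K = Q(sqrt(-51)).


K = Q(sqrt(-51)). d mod 4 = 1, so D = disc(K) = d = -51
h(K) equals the number of primitive reduced positive-definite forms (a, b, c) = a*x^2 + b*x*y + c*y^2 with b^2 - 4ac = D,
where reduced means |b| <= a <= c, with b >= 0 whenever |b| = a or a = c, and primitive means gcd(a, b, c) = 1.
Reduced forces 3a^2 <= |D| = 51, so 1 <= a <= 4; b must have the parity of D, and c = (b^2 - D)/(4a) must be an integer >= a.
Enumerate a = 1..4, b in [-a, a]:
  a=1: (1, 1, 13)  [1]
  a=2: none
  a=3: (3, 3, 5)  [1]
  a=4: none
Total reduced forms: 1 + 1 = 2
h = 2

2


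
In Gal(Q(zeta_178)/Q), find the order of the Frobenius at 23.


The Frobenius at p in Gal(Q(zeta_n)/Q) = (Z/nZ)* is the class of p, so its order is ord_178(23), the smallest k >= 1 with 23^k = 1 mod 178.
n = 178 = 2 * 89, phi(178) = 88; the order divides phi(n).
Divisors of 88: 1, 2, 4, 8, 11, 22, 44, 88
Repeated squaring mod 178: 23^1 = 23, 23^2 = 173, 23^4 = 25, 23^8 = 91, 23^16 = 93, 23^32 = 105, 23^64 = 167
Test divisors in increasing order:
  k=1: 23^1 = 23 mod 178
  k=2: 23^2 = 173 mod 178
  k=4: 23^4 = 25 mod 178
  k=8: 23^8 = 91 mod 178
  k=11: 23^11 = 91 * 173 * 23 = 37 mod 178
  k=22: 23^22 = 93 * 25 * 173 = 123 mod 178
  k=44: 23^44 = 105 * 91 * 25 = 177 mod 178
  k=88: 23^88 = 167 * 93 * 91 = 1 mod 178  <- first divisor giving 1
Order = 88

88


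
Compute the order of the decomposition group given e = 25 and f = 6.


|D_P| = e * f
= 25 * 6
= 150

150


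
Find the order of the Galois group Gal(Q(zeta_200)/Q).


|Gal(Q(zeta_200)/Q)| = phi(200)
= 80

80


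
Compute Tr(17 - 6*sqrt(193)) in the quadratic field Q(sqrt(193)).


Tr(a + b*sqrt(d)) = (a + b*sqrt(d)) + (a - b*sqrt(d)) = 2a
= 2 * (17)
= 34

34


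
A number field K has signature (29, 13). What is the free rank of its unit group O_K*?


By Dirichlet's unit theorem:
rank = r1 + r2 - 1
= 29 + 13 - 1
= 41

41


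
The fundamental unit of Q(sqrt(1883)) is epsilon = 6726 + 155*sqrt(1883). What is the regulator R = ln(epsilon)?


epsilon = 6726 + 155*sqrt(1883)
= 13451.9999
R = ln(13451.9999)
= 9.5069

9.5069


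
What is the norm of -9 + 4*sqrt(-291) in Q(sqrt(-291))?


N(a + b*sqrt(d)) = a^2 - d*b^2
= (-9)^2 - (-291)*(4)^2
= 81 + 4656
= 4737

4737


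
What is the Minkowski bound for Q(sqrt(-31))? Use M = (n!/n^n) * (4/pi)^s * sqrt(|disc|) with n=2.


d = -31, d mod 4 = 1, so disc(K) = d = -31; |disc(K)| = 31
Imaginary quadratic field, so n = 2, s = r2 = 1, r1 = 0
M = (n!/n^n) * (4/pi)^s * sqrt(|disc(K)|) = (2!/2^2) * (4/pi)^1 * sqrt(31)
= 0.5 * 1.273240 * 5.567764
= 3.5445

3.5445


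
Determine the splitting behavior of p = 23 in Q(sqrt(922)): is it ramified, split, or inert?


K = Q(sqrt(922)). Since d mod 4 = 2, disc(K) = 3688.
Check p | disc: 3688 mod 23 = 8.
p does not divide disc. Compute Legendre symbol (d/p):
2^((23-1)/2) mod 23 = 1
(d/p) = 1, so p splits: (p) = P*P' with e=1, f=1, g=2.
Therefore p is split.

split


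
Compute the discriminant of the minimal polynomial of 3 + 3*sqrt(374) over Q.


The element 3 + 3*sqrt(374) has minimal polynomial:
x^2 - 6*x - 3357
Discriminant = (-6)^2 - 4*(-3357)
= 36 + 13428
= 13464

13464


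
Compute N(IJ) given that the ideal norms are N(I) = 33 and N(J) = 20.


N(IJ) = N(I) * N(J)
= 33 * 20
= 660

660


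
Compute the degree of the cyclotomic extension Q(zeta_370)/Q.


The degree equals Euler's totient phi(370).
370 = 2 * 5 * 37
phi(370) = 144

144


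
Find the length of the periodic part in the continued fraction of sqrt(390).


Run the CF algorithm for sqrt(390).
a_0 = floor(sqrt(390)) = 19; set m_0=0, q_0=1.
Recurrence: m' = q*a - m,  q' = (d - m'^2)/q,  a' = floor((a_0 + m')/q').
  step 1: m=19, q=29, a=1
  step 2: m=10, q=10, a=2
  step 3: m=10, q=29, a=1
  step 4: m=19, q=1, a=38
a_4 = 2*a_0 = 38, so the period closes here.
sqrt(390) = [19; 1, 2, 1, 38]
Period length = 4

4


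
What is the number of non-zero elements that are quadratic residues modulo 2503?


For prime p, the number of non-zero quadratic residues is (p-1)/2.
= (2503-1)/2
= 1251

1251


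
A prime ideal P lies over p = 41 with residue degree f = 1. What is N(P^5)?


N(P^a) = p^(a*f)
= 41^(5*1)
= 41^5
= 115856201

115856201


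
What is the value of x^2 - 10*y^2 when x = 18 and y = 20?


x^2 - d*y^2
= 18^2 - 10*20^2
= 324 - 4000
= -3676

-3676


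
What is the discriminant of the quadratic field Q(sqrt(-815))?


For K = Q(sqrt(d)) with d squarefree: disc(K) = d if d = 1 mod 4, and disc(K) = 4d if d = 2 or 3 mod 4.
Here d = -815, and d mod 4 = 1.
d = 1 mod 4 (O_K = Z[(1+sqrt(d))/2]), so disc(K) = d = -815

-815


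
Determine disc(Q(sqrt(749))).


For K = Q(sqrt(d)) with d squarefree: disc(K) = d if d = 1 mod 4, and disc(K) = 4d if d = 2 or 3 mod 4.
Here d = 749, and d mod 4 = 1.
d = 1 mod 4 (O_K = Z[(1+sqrt(d))/2]), so disc(K) = d = 749

749


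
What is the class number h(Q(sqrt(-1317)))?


K = Q(sqrt(-1317)). d mod 4 = 3, so D = disc(K) = 4d = -5268
h(K) equals the number of primitive reduced positive-definite forms (a, b, c) = a*x^2 + b*x*y + c*y^2 with b^2 - 4ac = D,
where reduced means |b| <= a <= c, with b >= 0 whenever |b| = a or a = c, and primitive means gcd(a, b, c) = 1.
Reduced forces 3a^2 <= |D| = 5268, so 1 <= a <= 41; b must have the parity of D, and c = (b^2 - D)/(4a) must be an integer >= a.
Enumerate a = 1..41, b in [-a, a]:
  a=1: (1, 0, 1317)  [1]
  a=2: (2, 2, 659)  [1]
  a=3: (3, 0, 439)  [1]
  a=4..5: none
  a=6: (6, 6, 221)  [1]
  a=7..10: none
  a=11: (11, -10, 122), (11, 10, 122)  [2]
  a=12: none
  a=13: (13, -6, 102), (13, 6, 102)  [2]
  a=14..16: none
  a=17: (17, -6, 78), (17, 6, 78)  [2]
  a=18..21: none
  a=22: (22, -10, 61), (22, 10, 61)  [2]
  a=23..25: none
  a=26: (26, -6, 51), (26, 6, 51)  [2]
  a=27..30: none
  a=31: (31, -8, 43), (31, 8, 43)  [2]
  a=32: none
  a=33: (33, -12, 41), (33, 12, 41)  [2]
  a=34: (34, -6, 39), (34, 6, 39)  [2]
  a=35..41: none
Total reduced forms: 1 + 1 + 1 + 1 + 2 + 2 + 2 + 2 + 2 + 2 + 2 + 2 = 20
h = 20

20


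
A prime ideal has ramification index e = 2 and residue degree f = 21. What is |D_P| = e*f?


|D_P| = e * f
= 2 * 21
= 42

42


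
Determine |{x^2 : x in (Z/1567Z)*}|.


For prime p, the number of non-zero quadratic residues is (p-1)/2.
= (1567-1)/2
= 783

783


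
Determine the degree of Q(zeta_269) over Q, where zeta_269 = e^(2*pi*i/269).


The degree equals Euler's totient phi(269).
269 = 269
phi(269) = 268

268


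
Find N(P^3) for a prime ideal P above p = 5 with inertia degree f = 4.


N(P^a) = p^(a*f)
= 5^(3*4)
= 5^12
= 244140625

244140625


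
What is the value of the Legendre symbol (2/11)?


p = 11 is prime, so compute (2/11) with the reciprocity algorithm (Jacobi-symbol steps: pull out 2s via (2/n), flip via reciprocity, reduce):
  pull out 2: (2/11) = -1  (since 11 mod 8 = 3)
  (1/11) = 1
Product of signs = -1
(2/11) = -1

-1


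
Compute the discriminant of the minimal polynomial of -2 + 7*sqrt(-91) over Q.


The element -2 + 7*sqrt(-91) has minimal polynomial:
x^2 + 4*x + 4463
Discriminant = (4)^2 - 4*(4463)
= 16 - 17852
= -17836

-17836


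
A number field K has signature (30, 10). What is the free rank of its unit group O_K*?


By Dirichlet's unit theorem:
rank = r1 + r2 - 1
= 30 + 10 - 1
= 39

39


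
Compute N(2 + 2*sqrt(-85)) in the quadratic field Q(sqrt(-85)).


N(a + b*sqrt(d)) = a^2 - d*b^2
= (2)^2 - (-85)*(2)^2
= 4 + 340
= 344

344


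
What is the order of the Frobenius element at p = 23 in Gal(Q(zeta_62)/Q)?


The Frobenius at p in Gal(Q(zeta_n)/Q) = (Z/nZ)* is the class of p, so its order is ord_62(23), the smallest k >= 1 with 23^k = 1 mod 62.
n = 62 = 2 * 31, phi(62) = 30; the order divides phi(n).
Divisors of 30: 1, 2, 3, 5, 6, 10, 15, 30
Repeated squaring mod 62: 23^1 = 23, 23^2 = 33, 23^4 = 35, 23^8 = 47, 23^16 = 39
Test divisors in increasing order:
  k=1: 23^1 = 23 mod 62
  k=2: 23^2 = 33 mod 62
  k=3: 23^3 = 33 * 23 = 15 mod 62
  k=5: 23^5 = 35 * 23 = 61 mod 62
  k=6: 23^6 = 35 * 33 = 39 mod 62
  k=10: 23^10 = 47 * 33 = 1 mod 62  <- first divisor giving 1
Order = 10

10


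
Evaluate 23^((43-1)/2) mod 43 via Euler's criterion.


p = 43 is prime and the exponent is (p-1)/2 = 21, so by Euler's criterion 23^21 = (23/43) = +1 or -1 mod 43.
Compute by square-and-multiply:
  21 = 16 + 4 + 1 (binary 10101)
  Repeated squaring mod 43: 23^1 = 23, 23^2 = 13, 23^4 = 40, 23^8 = 9, 23^16 = 38
  23^21 = 23^16 * 23^4 * 23^1 = 38 * 40 * 23 mod 43
    38 * 40 = 1520 = 15 mod 43
    15 * 23 = 345 = 1 mod 43
  23^21 = 1 mod 43
Result 1: 23 is a quadratic residue mod 43.
23^21 mod 43 = 1

1


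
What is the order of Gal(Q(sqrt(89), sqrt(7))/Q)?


The 2 square roots of distinct primes are multiplicatively independent over Q,
so [K:Q] = 2^2 and Gal(K/Q) is isomorphic to (Z/2Z)^2.
|Gal| = 2^2 = 4

4


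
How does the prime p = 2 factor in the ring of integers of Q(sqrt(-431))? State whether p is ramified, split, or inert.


K = Q(sqrt(-431)). Since d mod 4 = 1, disc(K) = -431.
Check p | disc: -431 mod 2 = 1.
p=2 does not divide disc (d is 1 mod 4). 2 splits iff d = 1 mod 8.
d mod 8 = 1, so (d/2) = 1.
(d/p) = 1, so p splits: (p) = P*P' with e=1, f=1, g=2.
Therefore p is split.

split


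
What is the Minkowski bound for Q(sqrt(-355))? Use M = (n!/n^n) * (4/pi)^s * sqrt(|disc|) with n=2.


d = -355, d mod 4 = 1, so disc(K) = d = -355; |disc(K)| = 355
Imaginary quadratic field, so n = 2, s = r2 = 1, r1 = 0
M = (n!/n^n) * (4/pi)^s * sqrt(|disc(K)|) = (2!/2^2) * (4/pi)^1 * sqrt(355)
= 0.5 * 1.273240 * 18.841444
= 11.9948

11.9948


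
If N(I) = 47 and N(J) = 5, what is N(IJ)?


N(IJ) = N(I) * N(J)
= 47 * 5
= 235

235


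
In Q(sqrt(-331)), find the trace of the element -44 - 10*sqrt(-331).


Tr(a + b*sqrt(d)) = (a + b*sqrt(d)) + (a - b*sqrt(d)) = 2a
= 2 * (-44)
= -88

-88


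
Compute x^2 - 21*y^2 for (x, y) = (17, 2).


x^2 - d*y^2
= 17^2 - 21*2^2
= 289 - 84
= 205

205


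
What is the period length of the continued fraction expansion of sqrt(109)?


Run the CF algorithm for sqrt(109).
a_0 = floor(sqrt(109)) = 10; set m_0=0, q_0=1.
Recurrence: m' = q*a - m,  q' = (d - m'^2)/q,  a' = floor((a_0 + m')/q').
  step 1: m=10, q=9, a=2
  step 2: m=8, q=5, a=3
  step 3: m=7, q=12, a=1
  step 4: m=5, q=7, a=2
  step 5: m=9, q=4, a=4
  step 6: m=7, q=15, a=1
  step 7: m=8, q=3, a=6
  step 8: m=10, q=3, a=6
  step 9: m=8, q=15, a=1
  step 10: m=7, q=4, a=4
  step 11: m=9, q=7, a=2
  step 12: m=5, q=12, a=1
  step 13: m=7, q=5, a=3
  step 14: m=8, q=9, a=2
  step 15: m=10, q=1, a=20
a_15 = 2*a_0 = 20, so the period closes here.
sqrt(109) = [10; 2, 3, 1, 2, 4, 1, 6, 6, 1, 4, 2, 1, 3, 2, 20]
Period length = 15

15


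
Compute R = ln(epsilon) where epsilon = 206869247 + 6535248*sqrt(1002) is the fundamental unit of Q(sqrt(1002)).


epsilon = 206869247 + 6535248*sqrt(1002)
= 4.1374e+08
R = ln(4.1374e+08)
= 19.8407

19.8407


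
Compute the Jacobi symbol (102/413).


Compute (102/413) via quadratic reciprocity:
  pull out 2: (2/413) = -1  (since 413 mod 8 = 5)
  reciprocity: (51/413) -> +(413/51)
  reduce: (5/51)
  reciprocity: (5/51) -> +(51/5)
  reduce: (1/5)
  (1/5) = 1
Product of signs = -1

-1


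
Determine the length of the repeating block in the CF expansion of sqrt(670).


Run the CF algorithm for sqrt(670).
a_0 = floor(sqrt(670)) = 25; set m_0=0, q_0=1.
Recurrence: m' = q*a - m,  q' = (d - m'^2)/q,  a' = floor((a_0 + m')/q').
  step 1: m=25, q=45, a=1
  step 2: m=20, q=6, a=7
  step 3: m=22, q=31, a=1
  step 4: m=9, q=19, a=1
  step 5: m=10, q=30, a=1
  step 6: m=20, q=9, a=5
  step 7: m=25, q=5, a=10
  step 8: m=25, q=9, a=5
  step 9: m=20, q=30, a=1
  step 10: m=10, q=19, a=1
  step 11: m=9, q=31, a=1
  step 12: m=22, q=6, a=7
  step 13: m=20, q=45, a=1
  step 14: m=25, q=1, a=50
a_14 = 2*a_0 = 50, so the period closes here.
sqrt(670) = [25; 1, 7, 1, 1, 1, 5, 10, 5, 1, 1, 1, 7, 1, 50]
Period length = 14

14


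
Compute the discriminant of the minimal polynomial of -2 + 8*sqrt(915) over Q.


The element -2 + 8*sqrt(915) has minimal polynomial:
x^2 + 4*x - 58556
Discriminant = (4)^2 - 4*(-58556)
= 16 + 234224
= 234240

234240


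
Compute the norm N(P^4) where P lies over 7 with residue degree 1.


N(P^a) = p^(a*f)
= 7^(4*1)
= 7^4
= 2401

2401


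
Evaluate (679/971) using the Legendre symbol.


p = 971 is prime, so compute (679/971) with the reciprocity algorithm (Jacobi-symbol steps: pull out 2s via (2/n), flip via reciprocity, reduce):
  reciprocity: (679/971) -> -(971/679)
  reduce: (292/679)
  pull out 2: (2/679) = +1  (since 679 mod 8 = 7)
  pull out 2: (2/679) = +1  (since 679 mod 8 = 7)
  reciprocity: (73/679) -> +(679/73)
  reduce: (22/73)
  pull out 2: (2/73) = +1  (since 73 mod 8 = 1)
  reciprocity: (11/73) -> +(73/11)
  reduce: (7/11)
  reciprocity: (7/11) -> -(11/7)
  reduce: (4/7)
  pull out 2: (2/7) = +1  (since 7 mod 8 = 7)
  pull out 2: (2/7) = +1  (since 7 mod 8 = 7)
  (1/7) = 1
Product of signs = 1
(679/971) = 1

1


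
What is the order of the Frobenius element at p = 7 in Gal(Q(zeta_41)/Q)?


The Frobenius at p in Gal(Q(zeta_n)/Q) = (Z/nZ)* is the class of p, so its order is ord_41(7), the smallest k >= 1 with 7^k = 1 mod 41.
n = 41 = 41, phi(41) = 40; the order divides phi(n).
Divisors of 40: 1, 2, 4, 5, 8, 10, 20, 40
Repeated squaring mod 41: 7^1 = 7, 7^2 = 8, 7^4 = 23, 7^8 = 37, 7^16 = 16, 7^32 = 10
Test divisors in increasing order:
  k=1: 7^1 = 7 mod 41
  k=2: 7^2 = 8 mod 41
  k=4: 7^4 = 23 mod 41
  k=5: 7^5 = 23 * 7 = 38 mod 41
  k=8: 7^8 = 37 mod 41
  k=10: 7^10 = 37 * 8 = 9 mod 41
  k=20: 7^20 = 16 * 23 = 40 mod 41
  k=40: 7^40 = 10 * 37 = 1 mod 41  <- first divisor giving 1
Order = 40

40


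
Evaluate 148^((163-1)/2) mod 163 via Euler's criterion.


p = 163 is prime and the exponent is (p-1)/2 = 81, so by Euler's criterion 148^81 = (148/163) = +1 or -1 mod 163.
Compute by square-and-multiply:
  81 = 64 + 16 + 1 (binary 1010001)
  Repeated squaring mod 163: 148^1 = 148, 148^2 = 62, 148^4 = 95, 148^8 = 60, 148^16 = 14, 148^32 = 33, 148^64 = 111
  148^81 = 148^64 * 148^16 * 148^1 = 111 * 14 * 148 mod 163
    111 * 14 = 1554 = 87 mod 163
    87 * 148 = 12876 = 162 mod 163
  148^81 = 162 mod 163
Result 162 = p - 1 = -1 mod 163: 148 is a quadratic non-residue mod 163. As a residue in [0, p-1] the value is 162.
148^81 mod 163 = 162

162


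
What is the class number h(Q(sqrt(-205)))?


K = Q(sqrt(-205)). d mod 4 = 3, so D = disc(K) = 4d = -820
h(K) equals the number of primitive reduced positive-definite forms (a, b, c) = a*x^2 + b*x*y + c*y^2 with b^2 - 4ac = D,
where reduced means |b| <= a <= c, with b >= 0 whenever |b| = a or a = c, and primitive means gcd(a, b, c) = 1.
Reduced forces 3a^2 <= |D| = 820, so 1 <= a <= 16; b must have the parity of D, and c = (b^2 - D)/(4a) must be an integer >= a.
Enumerate a = 1..16, b in [-a, a]:
  a=1: (1, 0, 205)  [1]
  a=2: (2, 2, 103)  [1]
  a=3..4: none
  a=5: (5, 0, 41)  [1]
  a=6..9: none
  a=10: (10, 10, 23)  [1]
  a=11: (11, -4, 19), (11, 4, 19)  [2]
  a=12: none
  a=13: (13, -8, 17), (13, 8, 17)  [2]
  a=14..16: none
Total reduced forms: 1 + 1 + 1 + 1 + 2 + 2 = 8
h = 8

8


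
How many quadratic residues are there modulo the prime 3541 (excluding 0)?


For prime p, the number of non-zero quadratic residues is (p-1)/2.
= (3541-1)/2
= 1770

1770


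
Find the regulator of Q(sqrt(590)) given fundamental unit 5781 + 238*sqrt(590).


epsilon = 5781 + 238*sqrt(590)
= 11561.9999
R = ln(11561.9999)
= 9.3555

9.3555


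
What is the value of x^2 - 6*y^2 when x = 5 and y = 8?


x^2 - d*y^2
= 5^2 - 6*8^2
= 25 - 384
= -359

-359


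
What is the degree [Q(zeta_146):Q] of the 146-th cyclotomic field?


The degree equals Euler's totient phi(146).
146 = 2 * 73
phi(146) = 72

72


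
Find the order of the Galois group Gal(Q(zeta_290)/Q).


|Gal(Q(zeta_290)/Q)| = phi(290)
= 112

112


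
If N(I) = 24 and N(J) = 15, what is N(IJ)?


N(IJ) = N(I) * N(J)
= 24 * 15
= 360

360


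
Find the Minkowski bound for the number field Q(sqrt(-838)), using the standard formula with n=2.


d = -838, d mod 4 = 2, so disc(K) = 4d = -3352; |disc(K)| = 3352
Imaginary quadratic field, so n = 2, s = r2 = 1, r1 = 0
M = (n!/n^n) * (4/pi)^s * sqrt(|disc(K)|) = (2!/2^2) * (4/pi)^1 * sqrt(3352)
= 0.5 * 1.273240 * 57.896459
= 36.8580

36.8580


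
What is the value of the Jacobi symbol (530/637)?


Compute (530/637) via quadratic reciprocity:
  pull out 2: (2/637) = -1  (since 637 mod 8 = 5)
  reciprocity: (265/637) -> +(637/265)
  reduce: (107/265)
  reciprocity: (107/265) -> +(265/107)
  reduce: (51/107)
  reciprocity: (51/107) -> -(107/51)
  reduce: (5/51)
  reciprocity: (5/51) -> +(51/5)
  reduce: (1/5)
  (1/5) = 1
Product of signs = 1

1


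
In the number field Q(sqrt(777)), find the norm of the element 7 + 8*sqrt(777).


N(a + b*sqrt(d)) = a^2 - d*b^2
= (7)^2 - (777)*(8)^2
= 49 - 49728
= -49679

-49679


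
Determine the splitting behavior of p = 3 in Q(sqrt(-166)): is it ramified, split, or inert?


K = Q(sqrt(-166)). Since d mod 4 = 2, disc(K) = -664.
Check p | disc: -664 mod 3 = 2.
p does not divide disc. Compute Legendre symbol (d/p):
2^((3-1)/2) mod 3 = -1
(d/p) = -1, so p is inert: (p) stays prime with e=1, f=2, g=1.
Therefore p is inert.

inert


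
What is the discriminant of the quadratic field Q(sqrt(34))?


For K = Q(sqrt(d)) with d squarefree: disc(K) = d if d = 1 mod 4, and disc(K) = 4d if d = 2 or 3 mod 4.
Here d = 34, and d mod 4 = 2.
d = 2 mod 4, not 1 (O_K = Z[sqrt(d)]), so disc(K) = 4d = 4 * (34) = 136

136


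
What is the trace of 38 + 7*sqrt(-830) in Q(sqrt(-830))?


Tr(a + b*sqrt(d)) = (a + b*sqrt(d)) + (a - b*sqrt(d)) = 2a
= 2 * (38)
= 76

76


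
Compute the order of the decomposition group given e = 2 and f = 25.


|D_P| = e * f
= 2 * 25
= 50

50


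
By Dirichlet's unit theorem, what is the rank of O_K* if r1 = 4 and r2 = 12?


By Dirichlet's unit theorem:
rank = r1 + r2 - 1
= 4 + 12 - 1
= 15

15


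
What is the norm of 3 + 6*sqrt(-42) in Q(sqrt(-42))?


N(a + b*sqrt(d)) = a^2 - d*b^2
= (3)^2 - (-42)*(6)^2
= 9 + 1512
= 1521

1521


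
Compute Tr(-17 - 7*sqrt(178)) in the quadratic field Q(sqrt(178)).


Tr(a + b*sqrt(d)) = (a + b*sqrt(d)) + (a - b*sqrt(d)) = 2a
= 2 * (-17)
= -34

-34


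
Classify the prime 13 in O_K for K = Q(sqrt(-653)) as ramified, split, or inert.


K = Q(sqrt(-653)). Since d mod 4 = 3, disc(K) = -2612.
Check p | disc: -2612 mod 13 = 1.
p does not divide disc. Compute Legendre symbol (d/p):
10^((13-1)/2) mod 13 = 1
(d/p) = 1, so p splits: (p) = P*P' with e=1, f=1, g=2.
Therefore p is split.

split


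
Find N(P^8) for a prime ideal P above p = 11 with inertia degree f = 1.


N(P^a) = p^(a*f)
= 11^(8*1)
= 11^8
= 214358881

214358881


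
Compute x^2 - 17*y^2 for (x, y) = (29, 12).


x^2 - d*y^2
= 29^2 - 17*12^2
= 841 - 2448
= -1607

-1607


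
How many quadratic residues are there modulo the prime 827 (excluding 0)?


For prime p, the number of non-zero quadratic residues is (p-1)/2.
= (827-1)/2
= 413

413


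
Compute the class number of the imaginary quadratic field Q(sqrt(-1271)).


K = Q(sqrt(-1271)). d mod 4 = 1, so D = disc(K) = d = -1271
h(K) equals the number of primitive reduced positive-definite forms (a, b, c) = a*x^2 + b*x*y + c*y^2 with b^2 - 4ac = D,
where reduced means |b| <= a <= c, with b >= 0 whenever |b| = a or a = c, and primitive means gcd(a, b, c) = 1.
Reduced forces 3a^2 <= |D| = 1271, so 1 <= a <= 20; b must have the parity of D, and c = (b^2 - D)/(4a) must be an integer >= a.
Enumerate a = 1..20, b in [-a, a]:
  a=1: (1, 1, 318)  [1]
  a=2: (2, -1, 159), (2, 1, 159)  [2]
  a=3: (3, -1, 106), (3, 1, 106)  [2]
  a=4: (4, -3, 80), (4, 3, 80)  [2]
  a=5: (5, -3, 64), (5, 3, 64)  [2]
  a=6: (6, -5, 54), (6, -1, 53), (6, 1, 53), (6, 5, 54)  [4]
  a=7: none
  a=8: (8, -3, 40), (8, 3, 40)  [2]
  a=9: (9, -5, 36), (9, 5, 36)  [2]
  a=10: (10, -7, 33), (10, -3, 32), (10, 3, 32), (10, 7, 33)  [4]
  a=11: (11, -7, 30), (11, 7, 30)  [2]
  a=12: (12, -11, 29), (12, -5, 27), (12, 5, 27), (12, 11, 29)  [4]
  a=13: (13, -9, 26), (13, 9, 26)  [2]
  a=14: none
  a=15: (15, -13, 24), (15, -7, 22), (15, 7, 22), (15, 13, 24)  [4]
  a=16: (16, -3, 20), (16, 3, 20)  [2]
  a=17: (17, -15, 22), (17, 15, 22)  [2]
  a=18: (18, -13, 20), (18, 5, 18), (18, 13, 20)  [3]
  a=19..20: none
Total reduced forms: 1 + 2 + 2 + 2 + 2 + 4 + 2 + 2 + 4 + 2 + 4 + 2 + 4 + 2 + 2 + 3 = 40
h = 40

40


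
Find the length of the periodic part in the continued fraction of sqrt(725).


Run the CF algorithm for sqrt(725).
a_0 = floor(sqrt(725)) = 26; set m_0=0, q_0=1.
Recurrence: m' = q*a - m,  q' = (d - m'^2)/q,  a' = floor((a_0 + m')/q').
  step 1: m=26, q=49, a=1
  step 2: m=23, q=4, a=12
  step 3: m=25, q=25, a=2
  step 4: m=25, q=4, a=12
  step 5: m=23, q=49, a=1
  step 6: m=26, q=1, a=52
a_6 = 2*a_0 = 52, so the period closes here.
sqrt(725) = [26; 1, 12, 2, 12, 1, 52]
Period length = 6

6


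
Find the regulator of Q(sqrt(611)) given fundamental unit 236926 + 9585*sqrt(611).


epsilon = 236926 + 9585*sqrt(611)
= 473852.0000
R = ln(473852.0000)
= 13.0687

13.0687
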